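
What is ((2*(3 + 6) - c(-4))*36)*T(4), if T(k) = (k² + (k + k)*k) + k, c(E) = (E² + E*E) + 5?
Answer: -35568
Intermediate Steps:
c(E) = 5 + 2*E² (c(E) = (E² + E²) + 5 = 2*E² + 5 = 5 + 2*E²)
T(k) = k + 3*k² (T(k) = (k² + (2*k)*k) + k = (k² + 2*k²) + k = 3*k² + k = k + 3*k²)
((2*(3 + 6) - c(-4))*36)*T(4) = ((2*(3 + 6) - (5 + 2*(-4)²))*36)*(4*(1 + 3*4)) = ((2*9 - (5 + 2*16))*36)*(4*(1 + 12)) = ((18 - (5 + 32))*36)*(4*13) = ((18 - 1*37)*36)*52 = ((18 - 37)*36)*52 = -19*36*52 = -684*52 = -35568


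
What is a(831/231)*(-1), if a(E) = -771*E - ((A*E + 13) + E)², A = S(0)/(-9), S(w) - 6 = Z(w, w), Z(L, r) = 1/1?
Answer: 1423468348/480249 ≈ 2964.0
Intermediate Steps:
Z(L, r) = 1
S(w) = 7 (S(w) = 6 + 1 = 7)
A = -7/9 (A = 7/(-9) = 7*(-⅑) = -7/9 ≈ -0.77778)
a(E) = -(13 + 2*E/9)² - 771*E (a(E) = -771*E - ((-7*E/9 + 13) + E)² = -771*E - ((13 - 7*E/9) + E)² = -771*E - (13 + 2*E/9)² = -(13 + 2*E/9)² - 771*E)
a(831/231)*(-1) = (-640701/231 - (117 + 2*(831/231))²/81)*(-1) = (-640701/231 - (117 + 2*(831*(1/231)))²/81)*(-1) = (-771*277/77 - (117 + 2*(277/77))²/81)*(-1) = (-213567/77 - (117 + 554/77)²/81)*(-1) = (-213567/77 - (9563/77)²/81)*(-1) = (-213567/77 - 1/81*91450969/5929)*(-1) = (-213567/77 - 91450969/480249)*(-1) = -1423468348/480249*(-1) = 1423468348/480249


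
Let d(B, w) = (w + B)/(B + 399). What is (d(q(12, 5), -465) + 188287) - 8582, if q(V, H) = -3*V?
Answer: 21744138/121 ≈ 1.7970e+5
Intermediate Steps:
d(B, w) = (B + w)/(399 + B)
(d(q(12, 5), -465) + 188287) - 8582 = ((-3*12 - 465)/(399 - 3*12) + 188287) - 8582 = ((-36 - 465)/(399 - 36) + 188287) - 8582 = (-501/363 + 188287) - 8582 = ((1/363)*(-501) + 188287) - 8582 = (-167/121 + 188287) - 8582 = 22782560/121 - 8582 = 21744138/121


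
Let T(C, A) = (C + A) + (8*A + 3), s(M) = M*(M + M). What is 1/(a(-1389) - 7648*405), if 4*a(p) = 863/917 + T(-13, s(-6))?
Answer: -3668/11360824011 ≈ -3.2286e-7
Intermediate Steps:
s(M) = 2*M² (s(M) = M*(2*M) = 2*M²)
T(C, A) = 3 + C + 9*A (T(C, A) = (A + C) + (3 + 8*A) = 3 + C + 9*A)
a(p) = 585909/3668 (a(p) = (863/917 + (3 - 13 + 9*(2*(-6)²)))/4 = (863*(1/917) + (3 - 13 + 9*(2*36)))/4 = (863/917 + (3 - 13 + 9*72))/4 = (863/917 + (3 - 13 + 648))/4 = (863/917 + 638)/4 = (¼)*(585909/917) = 585909/3668)
1/(a(-1389) - 7648*405) = 1/(585909/3668 - 7648*405) = 1/(585909/3668 - 3097440) = 1/(-11360824011/3668) = -3668/11360824011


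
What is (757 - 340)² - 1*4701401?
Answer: -4527512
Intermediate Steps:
(757 - 340)² - 1*4701401 = 417² - 4701401 = 173889 - 4701401 = -4527512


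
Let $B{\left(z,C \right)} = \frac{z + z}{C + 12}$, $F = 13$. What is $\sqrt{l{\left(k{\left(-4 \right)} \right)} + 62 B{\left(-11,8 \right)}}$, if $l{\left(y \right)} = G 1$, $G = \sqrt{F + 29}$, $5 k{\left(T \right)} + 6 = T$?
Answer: $\frac{\sqrt{-1705 + 25 \sqrt{42}}}{5} \approx 7.8562 i$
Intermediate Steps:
$k{\left(T \right)} = - \frac{6}{5} + \frac{T}{5}$
$G = \sqrt{42}$ ($G = \sqrt{13 + 29} = \sqrt{42} \approx 6.4807$)
$B{\left(z,C \right)} = \frac{2 z}{12 + C}$
$l{\left(y \right)} = \sqrt{42}$ ($l{\left(y \right)} = \sqrt{42} \cdot 1 = \sqrt{42}$)
$\sqrt{l{\left(k{\left(-4 \right)} \right)} + 62 B{\left(-11,8 \right)}} = \sqrt{\sqrt{42} + 62 \cdot 2 \left(-11\right) \frac{1}{12 + 8}} = \sqrt{\sqrt{42} + 62 \cdot 2 \left(-11\right) \frac{1}{20}} = \sqrt{\sqrt{42} + 62 \left(- \frac{11}{10}\right)} = \sqrt{\sqrt{42} - \frac{341}{5}} = \sqrt{- \frac{341}{5} + \sqrt{42}}$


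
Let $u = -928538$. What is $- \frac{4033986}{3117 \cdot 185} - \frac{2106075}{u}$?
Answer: $- \frac{843750558031}{178478931670} \approx -4.7275$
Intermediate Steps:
$- \frac{4033986}{3117 \cdot 185} - \frac{2106075}{u} = - \frac{4033986}{3117 \cdot 185} - \frac{2106075}{-928538} = - \frac{4033986}{576645} - - \frac{2106075}{928538} = \left(-4033986\right) \frac{1}{576645} + \frac{2106075}{928538} = - \frac{1344662}{192215} + \frac{2106075}{928538} = - \frac{843750558031}{178478931670}$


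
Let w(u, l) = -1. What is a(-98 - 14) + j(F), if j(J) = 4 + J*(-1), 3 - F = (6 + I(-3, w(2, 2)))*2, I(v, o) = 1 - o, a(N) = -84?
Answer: -67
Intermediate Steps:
F = -13 (F = 3 - (6 + (1 - 1*(-1)))*2 = 3 - (6 + (1 + 1))*2 = 3 - (6 + 2)*2 = 3 - 8*2 = 3 - 1*16 = 3 - 16 = -13)
j(J) = 4 - J
a(-98 - 14) + j(F) = -84 + (4 - 1*(-13)) = -84 + (4 + 13) = -84 + 17 = -67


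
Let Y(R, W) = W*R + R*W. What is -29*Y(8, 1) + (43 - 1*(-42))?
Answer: -379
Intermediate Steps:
Y(R, W) = 2*R*W (Y(R, W) = R*W + R*W = 2*R*W)
-29*Y(8, 1) + (43 - 1*(-42)) = -58*8 + (43 - 1*(-42)) = -29*16 + (43 + 42) = -464 + 85 = -379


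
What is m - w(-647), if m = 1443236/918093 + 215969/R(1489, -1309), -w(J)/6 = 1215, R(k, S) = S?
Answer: 778601182867/109253067 ≈ 7126.6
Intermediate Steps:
w(J) = -7290 (w(J) = -6*1215 = -7290)
m = -17853675563/109253067 (m = 1443236/918093 + 215969/(-1309) = 1443236*(1/918093) + 215969*(-1/1309) = 1443236/918093 - 215969/1309 = -17853675563/109253067 ≈ -163.42)
m - w(-647) = -17853675563/109253067 - 1*(-7290) = -17853675563/109253067 + 7290 = 778601182867/109253067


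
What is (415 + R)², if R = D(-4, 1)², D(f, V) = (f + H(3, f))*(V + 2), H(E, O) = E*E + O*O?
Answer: 19219456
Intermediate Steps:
H(E, O) = E² + O²
D(f, V) = (2 + V)*(9 + f + f²) (D(f, V) = (f + (3² + f²))*(V + 2) = (f + (9 + f²))*(2 + V) = (9 + f + f²)*(2 + V) = (2 + V)*(9 + f + f²))
R = 3969 (R = (18 + 2*(-4) + 2*(-4)² + 1*(-4) + 1*(9 + (-4)²))² = (18 - 8 + 2*16 - 4 + 1*(9 + 16))² = (18 - 8 + 32 - 4 + 1*25)² = (18 - 8 + 32 - 4 + 25)² = 63² = 3969)
(415 + R)² = (415 + 3969)² = 4384² = 19219456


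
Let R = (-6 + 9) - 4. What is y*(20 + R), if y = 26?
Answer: 494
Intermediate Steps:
R = -1 (R = 3 - 4 = -1)
y*(20 + R) = 26*(20 - 1) = 26*19 = 494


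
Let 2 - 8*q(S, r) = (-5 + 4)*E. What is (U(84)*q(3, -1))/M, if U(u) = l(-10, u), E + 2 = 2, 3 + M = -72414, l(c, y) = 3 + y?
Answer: -29/96556 ≈ -0.00030034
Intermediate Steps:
M = -72417 (M = -3 - 72414 = -72417)
E = 0 (E = -2 + 2 = 0)
U(u) = 3 + u
q(S, r) = 1/4 (q(S, r) = 1/4 - (-5 + 4)*0/8 = 1/4 - (-1)*0/8 = 1/4 - 1/8*0 = 1/4 + 0 = 1/4)
(U(84)*q(3, -1))/M = ((3 + 84)*(1/4))/(-72417) = (87*(1/4))*(-1/72417) = (87/4)*(-1/72417) = -29/96556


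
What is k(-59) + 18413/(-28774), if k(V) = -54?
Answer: -1572209/28774 ≈ -54.640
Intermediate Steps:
k(-59) + 18413/(-28774) = -54 + 18413/(-28774) = -54 + 18413*(-1/28774) = -54 - 18413/28774 = -1572209/28774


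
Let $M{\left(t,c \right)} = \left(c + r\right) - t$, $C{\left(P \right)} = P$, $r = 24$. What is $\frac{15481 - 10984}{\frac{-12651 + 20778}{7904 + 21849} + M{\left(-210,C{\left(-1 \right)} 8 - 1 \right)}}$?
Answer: $\frac{44599747}{2234184} \approx 19.962$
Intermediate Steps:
$M{\left(t,c \right)} = 24 + c - t$ ($M{\left(t,c \right)} = \left(c + 24\right) - t = \left(24 + c\right) - t = 24 + c - t$)
$\frac{15481 - 10984}{\frac{-12651 + 20778}{7904 + 21849} + M{\left(-210,C{\left(-1 \right)} 8 - 1 \right)}} = \frac{15481 - 10984}{\frac{-12651 + 20778}{7904 + 21849} - -225} = \frac{4497}{\frac{8127}{29753} + \left(24 - 9 + 210\right)} = \frac{4497}{8127 \cdot \frac{1}{29753} + \left(24 - 9 + 210\right)} = \frac{4497}{\frac{8127}{29753} + 225} = \frac{4497}{\frac{6702552}{29753}} = 4497 \cdot \frac{29753}{6702552} = \frac{44599747}{2234184}$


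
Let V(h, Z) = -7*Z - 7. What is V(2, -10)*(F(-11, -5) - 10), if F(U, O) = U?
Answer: -1323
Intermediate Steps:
V(h, Z) = -7 - 7*Z
V(2, -10)*(F(-11, -5) - 10) = (-7 - 7*(-10))*(-11 - 10) = (-7 + 70)*(-21) = 63*(-21) = -1323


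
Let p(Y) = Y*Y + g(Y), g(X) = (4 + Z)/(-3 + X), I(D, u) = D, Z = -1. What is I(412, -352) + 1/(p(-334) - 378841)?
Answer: 37110919439/90075048 ≈ 412.00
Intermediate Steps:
g(X) = 3/(-3 + X) (g(X) = (4 - 1)/(-3 + X) = 3/(-3 + X))
p(Y) = Y² + 3/(-3 + Y) (p(Y) = Y*Y + 3/(-3 + Y) = Y² + 3/(-3 + Y))
I(412, -352) + 1/(p(-334) - 378841) = 412 + 1/((3 + (-334)²*(-3 - 334))/(-3 - 334) - 378841) = 412 + 1/((3 + 111556*(-337))/(-337) - 378841) = 412 + 1/(-(3 - 37594372)/337 - 378841) = 412 + 1/(-1/337*(-37594369) - 378841) = 412 + 1/(37594369/337 - 378841) = 412 + 1/(-90075048/337) = 412 - 337/90075048 = 37110919439/90075048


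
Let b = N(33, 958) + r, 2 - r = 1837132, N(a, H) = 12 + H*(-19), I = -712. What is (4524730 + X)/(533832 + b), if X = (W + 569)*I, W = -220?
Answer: -237569/73416 ≈ -3.2359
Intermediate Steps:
N(a, H) = 12 - 19*H
r = -1837130 (r = 2 - 1*1837132 = 2 - 1837132 = -1837130)
X = -248488 (X = (-220 + 569)*(-712) = 349*(-712) = -248488)
b = -1855320 (b = (12 - 19*958) - 1837130 = (12 - 18202) - 1837130 = -18190 - 1837130 = -1855320)
(4524730 + X)/(533832 + b) = (4524730 - 248488)/(533832 - 1855320) = 4276242/(-1321488) = 4276242*(-1/1321488) = -237569/73416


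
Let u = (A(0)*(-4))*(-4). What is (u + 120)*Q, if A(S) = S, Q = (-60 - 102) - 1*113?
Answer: -33000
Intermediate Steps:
Q = -275 (Q = -162 - 113 = -275)
u = 0 (u = (0*(-4))*(-4) = 0*(-4) = 0)
(u + 120)*Q = (0 + 120)*(-275) = 120*(-275) = -33000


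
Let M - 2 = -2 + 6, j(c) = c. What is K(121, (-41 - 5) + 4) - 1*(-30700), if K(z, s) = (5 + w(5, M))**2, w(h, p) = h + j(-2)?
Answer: 30764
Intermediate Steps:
M = 6 (M = 2 + (-2 + 6) = 2 + 4 = 6)
w(h, p) = -2 + h (w(h, p) = h - 2 = -2 + h)
K(z, s) = 64 (K(z, s) = (5 + (-2 + 5))**2 = (5 + 3)**2 = 8**2 = 64)
K(121, (-41 - 5) + 4) - 1*(-30700) = 64 - 1*(-30700) = 64 + 30700 = 30764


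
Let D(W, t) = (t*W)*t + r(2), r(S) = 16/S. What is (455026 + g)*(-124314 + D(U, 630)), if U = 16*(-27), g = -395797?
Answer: -10162814243274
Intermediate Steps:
U = -432
D(W, t) = 8 + W*t² (D(W, t) = (t*W)*t + 16/2 = (W*t)*t + 16*(½) = W*t² + 8 = 8 + W*t²)
(455026 + g)*(-124314 + D(U, 630)) = (455026 - 395797)*(-124314 + (8 - 432*630²)) = 59229*(-124314 + (8 - 432*396900)) = 59229*(-124314 + (8 - 171460800)) = 59229*(-124314 - 171460792) = 59229*(-171585106) = -10162814243274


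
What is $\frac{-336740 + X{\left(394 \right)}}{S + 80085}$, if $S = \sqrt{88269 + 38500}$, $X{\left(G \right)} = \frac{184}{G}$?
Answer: $- \frac{664081717935}{157931956229} + \frac{8292211 \sqrt{126769}}{157931956229} \approx -4.1862$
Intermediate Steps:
$S = \sqrt{126769} \approx 356.05$
$\frac{-336740 + X{\left(394 \right)}}{S + 80085} = \frac{-336740 + \frac{184}{394}}{\sqrt{126769} + 80085} = \frac{-336740 + 184 \cdot \frac{1}{394}}{80085 + \sqrt{126769}} = \frac{-336740 + \frac{92}{197}}{80085 + \sqrt{126769}} = - \frac{66337688}{197 \left(80085 + \sqrt{126769}\right)}$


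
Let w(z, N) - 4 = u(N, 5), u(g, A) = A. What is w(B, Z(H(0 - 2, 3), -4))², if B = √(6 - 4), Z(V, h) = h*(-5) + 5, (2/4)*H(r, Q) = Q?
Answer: 81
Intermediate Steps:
H(r, Q) = 2*Q
Z(V, h) = 5 - 5*h (Z(V, h) = -5*h + 5 = 5 - 5*h)
B = √2 ≈ 1.4142
w(z, N) = 9 (w(z, N) = 4 + 5 = 9)
w(B, Z(H(0 - 2, 3), -4))² = 9² = 81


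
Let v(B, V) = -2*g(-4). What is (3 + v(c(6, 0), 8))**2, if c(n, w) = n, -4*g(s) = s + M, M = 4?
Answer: 9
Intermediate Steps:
g(s) = -1 - s/4 (g(s) = -(s + 4)/4 = -(4 + s)/4 = -1 - s/4)
v(B, V) = 0 (v(B, V) = -2*(-1 - 1/4*(-4)) = -2*(-1 + 1) = -2*0 = 0)
(3 + v(c(6, 0), 8))**2 = (3 + 0)**2 = 3**2 = 9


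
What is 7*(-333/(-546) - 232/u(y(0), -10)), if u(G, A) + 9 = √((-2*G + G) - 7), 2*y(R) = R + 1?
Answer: 259893/1534 + 1624*I*√30/177 ≈ 169.42 + 50.254*I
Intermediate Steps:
y(R) = ½ + R/2 (y(R) = (R + 1)/2 = (1 + R)/2 = ½ + R/2)
u(G, A) = -9 + √(-7 - G) (u(G, A) = -9 + √((-2*G + G) - 7) = -9 + √(-G - 7) = -9 + √(-7 - G))
7*(-333/(-546) - 232/u(y(0), -10)) = 7*(-333/(-546) - 232/(-9 + √(-7 - (½ + (½)*0)))) = 7*(-333*(-1/546) - 232/(-9 + √(-7 - (½ + 0)))) = 7*(111/182 - 232/(-9 + √(-7 - 1*½))) = 7*(111/182 - 232/(-9 + √(-7 - ½))) = 7*(111/182 - 232/(-9 + √(-15/2))) = 7*(111/182 - 232/(-9 + I*√30/2)) = 111/26 - 1624/(-9 + I*√30/2)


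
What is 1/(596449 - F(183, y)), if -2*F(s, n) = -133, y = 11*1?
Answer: 2/1192765 ≈ 1.6768e-6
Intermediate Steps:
y = 11
F(s, n) = 133/2 (F(s, n) = -1/2*(-133) = 133/2)
1/(596449 - F(183, y)) = 1/(596449 - 1*133/2) = 1/(596449 - 133/2) = 1/(1192765/2) = 2/1192765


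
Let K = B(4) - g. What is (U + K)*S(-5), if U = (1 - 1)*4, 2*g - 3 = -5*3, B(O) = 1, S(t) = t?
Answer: -35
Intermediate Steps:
g = -6 (g = 3/2 + (-5*3)/2 = 3/2 + (½)*(-15) = 3/2 - 15/2 = -6)
K = 7 (K = 1 - 1*(-6) = 1 + 6 = 7)
U = 0 (U = 0*4 = 0)
(U + K)*S(-5) = (0 + 7)*(-5) = 7*(-5) = -35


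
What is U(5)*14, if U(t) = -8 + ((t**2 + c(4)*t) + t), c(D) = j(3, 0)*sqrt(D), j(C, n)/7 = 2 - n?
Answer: 2268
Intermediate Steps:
j(C, n) = 14 - 7*n (j(C, n) = 7*(2 - n) = 14 - 7*n)
c(D) = 14*sqrt(D) (c(D) = (14 - 7*0)*sqrt(D) = (14 + 0)*sqrt(D) = 14*sqrt(D))
U(t) = -8 + t**2 + 29*t (U(t) = -8 + ((t**2 + (14*sqrt(4))*t) + t) = -8 + ((t**2 + (14*2)*t) + t) = -8 + ((t**2 + 28*t) + t) = -8 + (t**2 + 29*t) = -8 + t**2 + 29*t)
U(5)*14 = (-8 + 5**2 + 29*5)*14 = (-8 + 25 + 145)*14 = 162*14 = 2268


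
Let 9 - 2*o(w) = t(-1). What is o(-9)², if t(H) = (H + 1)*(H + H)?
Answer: 81/4 ≈ 20.250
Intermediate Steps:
t(H) = 2*H*(1 + H) (t(H) = (1 + H)*(2*H) = 2*H*(1 + H))
o(w) = 9/2 (o(w) = 9/2 - (-1)*(1 - 1) = 9/2 - (-1)*0 = 9/2 - ½*0 = 9/2 + 0 = 9/2)
o(-9)² = (9/2)² = 81/4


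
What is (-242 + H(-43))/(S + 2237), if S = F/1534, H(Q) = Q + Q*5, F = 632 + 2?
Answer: -95875/429024 ≈ -0.22347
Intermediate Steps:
F = 634
H(Q) = 6*Q (H(Q) = Q + 5*Q = 6*Q)
S = 317/767 (S = 634/1534 = 634*(1/1534) = 317/767 ≈ 0.41330)
(-242 + H(-43))/(S + 2237) = (-242 + 6*(-43))/(317/767 + 2237) = (-242 - 258)/(1716096/767) = -500*767/1716096 = -95875/429024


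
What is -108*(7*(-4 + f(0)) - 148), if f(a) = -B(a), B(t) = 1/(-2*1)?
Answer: 18630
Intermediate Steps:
B(t) = -½ (B(t) = 1/(-2) = -½)
f(a) = ½ (f(a) = -1*(-½) = ½)
-108*(7*(-4 + f(0)) - 148) = -108*(7*(-4 + ½) - 148) = -108*(7*(-7/2) - 148) = -108*(-49/2 - 148) = -108*(-345/2) = 18630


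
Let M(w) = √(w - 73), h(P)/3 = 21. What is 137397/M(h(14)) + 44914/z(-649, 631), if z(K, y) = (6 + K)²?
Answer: 44914/413449 - 137397*I*√10/10 ≈ 0.10863 - 43449.0*I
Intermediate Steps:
h(P) = 63 (h(P) = 3*21 = 63)
M(w) = √(-73 + w)
137397/M(h(14)) + 44914/z(-649, 631) = 137397/(√(-73 + 63)) + 44914/((6 - 649)²) = 137397/(√(-10)) + 44914/((-643)²) = 137397/((I*√10)) + 44914/413449 = 137397*(-I*√10/10) + 44914*(1/413449) = -137397*I*√10/10 + 44914/413449 = 44914/413449 - 137397*I*√10/10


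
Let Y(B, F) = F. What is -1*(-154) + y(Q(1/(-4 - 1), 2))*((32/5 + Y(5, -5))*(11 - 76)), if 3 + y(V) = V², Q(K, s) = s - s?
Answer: 427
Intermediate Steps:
Q(K, s) = 0
y(V) = -3 + V²
-1*(-154) + y(Q(1/(-4 - 1), 2))*((32/5 + Y(5, -5))*(11 - 76)) = -1*(-154) + (-3 + 0²)*((32/5 - 5)*(11 - 76)) = 154 + (-3 + 0)*((32*(⅕) - 5)*(-65)) = 154 - 3*(32/5 - 5)*(-65) = 154 - 21*(-65)/5 = 154 - 3*(-91) = 154 + 273 = 427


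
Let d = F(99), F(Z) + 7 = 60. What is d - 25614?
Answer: -25561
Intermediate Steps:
F(Z) = 53 (F(Z) = -7 + 60 = 53)
d = 53
d - 25614 = 53 - 25614 = -25561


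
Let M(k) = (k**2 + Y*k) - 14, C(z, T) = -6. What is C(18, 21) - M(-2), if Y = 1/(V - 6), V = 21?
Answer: 62/15 ≈ 4.1333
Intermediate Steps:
Y = 1/15 (Y = 1/(21 - 6) = 1/15 ≈ 0.066667)
M(k) = -14 + k**2 + k/15 (M(k) = (k**2 + k/15) - 14 = -14 + k**2 + k/15)
C(18, 21) - M(-2) = -6 - (-14 + (-2)**2 + (1/15)*(-2)) = -6 - (-14 + 4 - 2/15) = -6 - 1*(-152/15) = -6 + 152/15 = 62/15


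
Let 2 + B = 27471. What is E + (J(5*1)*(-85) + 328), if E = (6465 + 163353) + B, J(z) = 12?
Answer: 196595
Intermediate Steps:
B = 27469 (B = -2 + 27471 = 27469)
E = 197287 (E = (6465 + 163353) + 27469 = 169818 + 27469 = 197287)
E + (J(5*1)*(-85) + 328) = 197287 + (12*(-85) + 328) = 197287 + (-1020 + 328) = 197287 - 692 = 196595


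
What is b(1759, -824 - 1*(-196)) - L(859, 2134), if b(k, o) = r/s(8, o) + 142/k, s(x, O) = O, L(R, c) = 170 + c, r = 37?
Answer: -2545094115/1104652 ≈ -2304.0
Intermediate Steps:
b(k, o) = 37/o + 142/k
b(1759, -824 - 1*(-196)) - L(859, 2134) = (37/(-824 - 1*(-196)) + 142/1759) - (170 + 2134) = (37/(-824 + 196) + 142*(1/1759)) - 1*2304 = (37/(-628) + 142/1759) - 2304 = (37*(-1/628) + 142/1759) - 2304 = (-37/628 + 142/1759) - 2304 = 24093/1104652 - 2304 = -2545094115/1104652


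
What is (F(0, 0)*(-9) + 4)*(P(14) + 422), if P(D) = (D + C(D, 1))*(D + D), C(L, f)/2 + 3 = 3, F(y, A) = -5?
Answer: 39886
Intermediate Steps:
C(L, f) = 0 (C(L, f) = -6 + 2*3 = -6 + 6 = 0)
P(D) = 2*D**2 (P(D) = (D + 0)*(D + D) = D*(2*D) = 2*D**2)
(F(0, 0)*(-9) + 4)*(P(14) + 422) = (-5*(-9) + 4)*(2*14**2 + 422) = (45 + 4)*(2*196 + 422) = 49*(392 + 422) = 49*814 = 39886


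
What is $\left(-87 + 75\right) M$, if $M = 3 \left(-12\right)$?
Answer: $432$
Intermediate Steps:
$M = -36$
$\left(-87 + 75\right) M = \left(-87 + 75\right) \left(-36\right) = \left(-12\right) \left(-36\right) = 432$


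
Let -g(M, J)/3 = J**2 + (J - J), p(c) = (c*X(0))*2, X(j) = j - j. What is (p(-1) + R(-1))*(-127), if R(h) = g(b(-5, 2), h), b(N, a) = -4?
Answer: 381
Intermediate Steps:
X(j) = 0
p(c) = 0 (p(c) = (c*0)*2 = 0*2 = 0)
g(M, J) = -3*J**2 (g(M, J) = -3*(J**2 + (J - J)) = -3*(J**2 + 0) = -3*J**2)
R(h) = -3*h**2
(p(-1) + R(-1))*(-127) = (0 - 3*(-1)**2)*(-127) = (0 - 3*1)*(-127) = (0 - 3)*(-127) = -3*(-127) = 381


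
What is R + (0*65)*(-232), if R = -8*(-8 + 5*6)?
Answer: -176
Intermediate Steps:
R = -176 (R = -8*(-8 + 30) = -8*22 = -176)
R + (0*65)*(-232) = -176 + (0*65)*(-232) = -176 + 0*(-232) = -176 + 0 = -176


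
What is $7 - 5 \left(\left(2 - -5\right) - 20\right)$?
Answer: $72$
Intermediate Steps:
$7 - 5 \left(\left(2 - -5\right) - 20\right) = 7 - 5 \left(\left(2 + 5\right) - 20\right) = 7 - 5 \left(7 - 20\right) = 7 - -65 = 7 + 65 = 72$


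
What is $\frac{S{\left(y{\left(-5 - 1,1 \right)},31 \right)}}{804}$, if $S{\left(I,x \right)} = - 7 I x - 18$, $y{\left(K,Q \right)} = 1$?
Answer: $- \frac{235}{804} \approx -0.29229$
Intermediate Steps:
$S{\left(I,x \right)} = -18 - 7 I x$ ($S{\left(I,x \right)} = - 7 I x - 18 = -18 - 7 I x$)
$\frac{S{\left(y{\left(-5 - 1,1 \right)},31 \right)}}{804} = \frac{-18 - 7 \cdot 31}{804} = \left(-18 - 217\right) \frac{1}{804} = \left(-235\right) \frac{1}{804} = - \frac{235}{804}$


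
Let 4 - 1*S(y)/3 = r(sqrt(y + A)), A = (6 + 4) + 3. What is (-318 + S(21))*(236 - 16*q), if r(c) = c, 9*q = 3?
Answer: -70584 - 692*sqrt(34) ≈ -74619.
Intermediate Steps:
q = 1/3 (q = (1/9)*3 = 1/3 ≈ 0.33333)
A = 13 (A = 10 + 3 = 13)
S(y) = 12 - 3*sqrt(13 + y) (S(y) = 12 - 3*sqrt(y + 13) = 12 - 3*sqrt(13 + y))
(-318 + S(21))*(236 - 16*q) = (-318 + (12 - 3*sqrt(13 + 21)))*(236 - 16/3) = (-318 + (12 - 3*sqrt(34)))*(236 - 1*16/3) = (-306 - 3*sqrt(34))*(236 - 16/3) = (-306 - 3*sqrt(34))*(692/3) = -70584 - 692*sqrt(34)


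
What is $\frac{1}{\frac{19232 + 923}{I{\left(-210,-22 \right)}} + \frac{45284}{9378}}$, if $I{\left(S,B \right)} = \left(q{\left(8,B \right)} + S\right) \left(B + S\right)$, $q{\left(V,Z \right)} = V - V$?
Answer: $\frac{525168}{2753161} \approx 0.19075$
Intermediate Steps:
$q{\left(V,Z \right)} = 0$
$I{\left(S,B \right)} = S \left(B + S\right)$ ($I{\left(S,B \right)} = \left(0 + S\right) \left(B + S\right) = S \left(B + S\right)$)
$\frac{1}{\frac{19232 + 923}{I{\left(-210,-22 \right)}} + \frac{45284}{9378}} = \frac{1}{\frac{19232 + 923}{\left(-210\right) \left(-22 - 210\right)} + \frac{45284}{9378}} = \frac{1}{\frac{20155}{\left(-210\right) \left(-232\right)} + 45284 \cdot \frac{1}{9378}} = \frac{1}{\frac{20155}{48720} + \frac{22642}{4689}} = \frac{1}{20155 \cdot \frac{1}{48720} + \frac{22642}{4689}} = \frac{1}{\frac{139}{336} + \frac{22642}{4689}} = \frac{1}{\frac{2753161}{525168}} = \frac{525168}{2753161}$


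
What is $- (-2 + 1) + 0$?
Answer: $1$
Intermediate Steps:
$- (-2 + 1) + 0 = \left(-1\right) \left(-1\right) + 0 = 1 + 0 = 1$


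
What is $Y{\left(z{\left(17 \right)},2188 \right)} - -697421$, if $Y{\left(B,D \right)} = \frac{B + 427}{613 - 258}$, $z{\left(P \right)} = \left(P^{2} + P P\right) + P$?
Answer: $\frac{247585477}{355} \approx 6.9742 \cdot 10^{5}$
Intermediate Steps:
$z{\left(P \right)} = P + 2 P^{2}$ ($z{\left(P \right)} = \left(P^{2} + P^{2}\right) + P = 2 P^{2} + P = P + 2 P^{2}$)
$Y{\left(B,D \right)} = \frac{427}{355} + \frac{B}{355}$ ($Y{\left(B,D \right)} = \frac{427 + B}{355} = \left(427 + B\right) \frac{1}{355} = \frac{427}{355} + \frac{B}{355}$)
$Y{\left(z{\left(17 \right)},2188 \right)} - -697421 = \left(\frac{427}{355} + \frac{17 \left(1 + 2 \cdot 17\right)}{355}\right) - -697421 = \left(\frac{427}{355} + \frac{17 \left(1 + 34\right)}{355}\right) + 697421 = \left(\frac{427}{355} + \frac{17 \cdot 35}{355}\right) + 697421 = \left(\frac{427}{355} + \frac{1}{355} \cdot 595\right) + 697421 = \left(\frac{427}{355} + \frac{119}{71}\right) + 697421 = \frac{1022}{355} + 697421 = \frac{247585477}{355}$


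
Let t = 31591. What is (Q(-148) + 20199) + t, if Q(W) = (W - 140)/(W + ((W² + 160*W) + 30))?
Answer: 49045274/947 ≈ 51790.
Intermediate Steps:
Q(W) = (-140 + W)/(30 + W² + 161*W) (Q(W) = (-140 + W)/(W + (30 + W² + 160*W)) = (-140 + W)/(30 + W² + 161*W))
(Q(-148) + 20199) + t = ((-140 - 148)/(30 + (-148)² + 161*(-148)) + 20199) + 31591 = (-288/(30 + 21904 - 23828) + 20199) + 31591 = (-288/(-1894) + 20199) + 31591 = (-1/1894*(-288) + 20199) + 31591 = (144/947 + 20199) + 31591 = 19128597/947 + 31591 = 49045274/947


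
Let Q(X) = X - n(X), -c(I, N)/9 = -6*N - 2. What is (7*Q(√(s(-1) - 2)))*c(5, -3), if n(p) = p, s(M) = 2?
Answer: 0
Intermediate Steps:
c(I, N) = 18 + 54*N (c(I, N) = -9*(-6*N - 2) = -9*(-2 - 6*N) = 18 + 54*N)
Q(X) = 0 (Q(X) = X - X = 0)
(7*Q(√(s(-1) - 2)))*c(5, -3) = (7*0)*(18 + 54*(-3)) = 0*(18 - 162) = 0*(-144) = 0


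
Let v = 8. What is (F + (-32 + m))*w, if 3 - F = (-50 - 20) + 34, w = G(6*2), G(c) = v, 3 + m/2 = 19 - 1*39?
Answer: -312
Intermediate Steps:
m = -46 (m = -6 + 2*(19 - 1*39) = -6 + 2*(19 - 39) = -6 + 2*(-20) = -6 - 40 = -46)
G(c) = 8
w = 8
F = 39 (F = 3 - ((-50 - 20) + 34) = 3 - (-70 + 34) = 3 - 1*(-36) = 3 + 36 = 39)
(F + (-32 + m))*w = (39 + (-32 - 46))*8 = (39 - 78)*8 = -39*8 = -312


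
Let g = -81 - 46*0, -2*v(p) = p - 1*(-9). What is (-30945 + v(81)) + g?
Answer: -31071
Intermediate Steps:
v(p) = -9/2 - p/2 (v(p) = -(p - 1*(-9))/2 = -(p + 9)/2 = -(9 + p)/2 = -9/2 - p/2)
g = -81 (g = -81 + 0 = -81)
(-30945 + v(81)) + g = (-30945 + (-9/2 - ½*81)) - 81 = (-30945 + (-9/2 - 81/2)) - 81 = (-30945 - 45) - 81 = -30990 - 81 = -31071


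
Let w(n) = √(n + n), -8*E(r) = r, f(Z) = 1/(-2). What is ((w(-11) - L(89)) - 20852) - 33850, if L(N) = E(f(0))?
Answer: -875233/16 + I*√22 ≈ -54702.0 + 4.6904*I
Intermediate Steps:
f(Z) = -½
E(r) = -r/8
L(N) = 1/16 (L(N) = -⅛*(-½) = 1/16)
w(n) = √2*√n (w(n) = √(2*n) = √2*√n)
((w(-11) - L(89)) - 20852) - 33850 = ((√2*√(-11) - 1*1/16) - 20852) - 33850 = ((√2*(I*√11) - 1/16) - 20852) - 33850 = ((I*√22 - 1/16) - 20852) - 33850 = ((-1/16 + I*√22) - 20852) - 33850 = (-333633/16 + I*√22) - 33850 = -875233/16 + I*√22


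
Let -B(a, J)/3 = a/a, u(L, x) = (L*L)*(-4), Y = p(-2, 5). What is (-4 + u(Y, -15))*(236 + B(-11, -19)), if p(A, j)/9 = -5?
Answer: -1888232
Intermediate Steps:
p(A, j) = -45 (p(A, j) = 9*(-5) = -45)
Y = -45
u(L, x) = -4*L**2 (u(L, x) = L**2*(-4) = -4*L**2)
B(a, J) = -3 (B(a, J) = -3*a/a = -3*1 = -3)
(-4 + u(Y, -15))*(236 + B(-11, -19)) = (-4 - 4*(-45)**2)*(236 - 3) = (-4 - 4*2025)*233 = (-4 - 8100)*233 = -8104*233 = -1888232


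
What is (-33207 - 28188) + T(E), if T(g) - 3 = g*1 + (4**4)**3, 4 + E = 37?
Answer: 16715857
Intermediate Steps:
E = 33 (E = -4 + 37 = 33)
T(g) = 16777219 + g (T(g) = 3 + (g*1 + (4**4)**3) = 3 + (g + 256**3) = 3 + (g + 16777216) = 3 + (16777216 + g) = 16777219 + g)
(-33207 - 28188) + T(E) = (-33207 - 28188) + (16777219 + 33) = -61395 + 16777252 = 16715857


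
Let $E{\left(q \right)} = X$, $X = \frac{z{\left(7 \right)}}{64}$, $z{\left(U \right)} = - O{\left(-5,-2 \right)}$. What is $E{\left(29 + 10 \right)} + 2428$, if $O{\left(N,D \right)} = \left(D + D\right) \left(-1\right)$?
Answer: $\frac{38847}{16} \approx 2427.9$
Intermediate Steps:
$O{\left(N,D \right)} = - 2 D$ ($O{\left(N,D \right)} = 2 D \left(-1\right) = - 2 D$)
$z{\left(U \right)} = -4$ ($z{\left(U \right)} = - \left(-2\right) \left(-2\right) = \left(-1\right) 4 = -4$)
$X = - \frac{1}{16}$ ($X = - \frac{4}{64} = \left(-4\right) \frac{1}{64} = - \frac{1}{16} \approx -0.0625$)
$E{\left(q \right)} = - \frac{1}{16}$
$E{\left(29 + 10 \right)} + 2428 = - \frac{1}{16} + 2428 = \frac{38847}{16}$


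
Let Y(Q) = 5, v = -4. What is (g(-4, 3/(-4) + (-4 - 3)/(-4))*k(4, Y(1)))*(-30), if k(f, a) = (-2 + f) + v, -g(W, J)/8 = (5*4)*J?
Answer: -9600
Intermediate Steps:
g(W, J) = -160*J (g(W, J) = -8*5*4*J = -160*J)
k(f, a) = -6 + f (k(f, a) = (-2 + f) - 4 = -6 + f)
(g(-4, 3/(-4) + (-4 - 3)/(-4))*k(4, Y(1)))*(-30) = ((-160*(3/(-4) + (-4 - 3)/(-4)))*(-6 + 4))*(-30) = (-160*(3*(-¼) - 7*(-¼))*(-2))*(-30) = (-160*(-¾ + 7/4)*(-2))*(-30) = (-160*1*(-2))*(-30) = -160*(-2)*(-30) = 320*(-30) = -9600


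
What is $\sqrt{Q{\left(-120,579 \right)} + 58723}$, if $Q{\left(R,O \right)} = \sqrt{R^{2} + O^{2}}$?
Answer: $\sqrt{58723 + 3 \sqrt{38849}} \approx 243.55$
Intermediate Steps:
$Q{\left(R,O \right)} = \sqrt{O^{2} + R^{2}}$
$\sqrt{Q{\left(-120,579 \right)} + 58723} = \sqrt{\sqrt{579^{2} + \left(-120\right)^{2}} + 58723} = \sqrt{\sqrt{335241 + 14400} + 58723} = \sqrt{\sqrt{349641} + 58723} = \sqrt{3 \sqrt{38849} + 58723} = \sqrt{58723 + 3 \sqrt{38849}}$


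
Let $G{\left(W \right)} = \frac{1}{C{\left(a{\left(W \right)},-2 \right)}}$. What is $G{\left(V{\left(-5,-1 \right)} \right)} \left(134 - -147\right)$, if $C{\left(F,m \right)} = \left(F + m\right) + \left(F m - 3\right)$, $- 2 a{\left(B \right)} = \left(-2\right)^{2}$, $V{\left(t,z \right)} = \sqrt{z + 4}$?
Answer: $- \frac{281}{3} \approx -93.667$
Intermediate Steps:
$V{\left(t,z \right)} = \sqrt{4 + z}$
$a{\left(B \right)} = -2$ ($a{\left(B \right)} = - \frac{\left(-2\right)^{2}}{2} = \left(- \frac{1}{2}\right) 4 = -2$)
$C{\left(F,m \right)} = -3 + F + m + F m$ ($C{\left(F,m \right)} = \left(F + m\right) + \left(-3 + F m\right) = -3 + F + m + F m$)
$G{\left(W \right)} = - \frac{1}{3}$ ($G{\left(W \right)} = \frac{1}{-3 - 2 - 2 - -4} = \frac{1}{-3 - 2 - 2 + 4} = \frac{1}{-3} = - \frac{1}{3}$)
$G{\left(V{\left(-5,-1 \right)} \right)} \left(134 - -147\right) = - \frac{134 - -147}{3} = - \frac{134 + 147}{3} = \left(- \frac{1}{3}\right) 281 = - \frac{281}{3}$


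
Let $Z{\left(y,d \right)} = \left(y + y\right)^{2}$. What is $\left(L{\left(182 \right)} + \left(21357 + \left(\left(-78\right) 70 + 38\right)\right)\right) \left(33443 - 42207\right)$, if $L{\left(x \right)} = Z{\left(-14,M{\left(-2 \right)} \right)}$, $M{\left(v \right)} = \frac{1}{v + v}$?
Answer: $-146525316$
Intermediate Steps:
$M{\left(v \right)} = \frac{1}{2 v}$
$Z{\left(y,d \right)} = 4 y^{2}$ ($Z{\left(y,d \right)} = \left(2 y\right)^{2} = 4 y^{2}$)
$L{\left(x \right)} = 784$ ($L{\left(x \right)} = 4 \left(-14\right)^{2} = 4 \cdot 196 = 784$)
$\left(L{\left(182 \right)} + \left(21357 + \left(\left(-78\right) 70 + 38\right)\right)\right) \left(33443 - 42207\right) = \left(784 + \left(21357 + \left(\left(-78\right) 70 + 38\right)\right)\right) \left(33443 - 42207\right) = \left(784 + \left(21357 + \left(-5460 + 38\right)\right)\right) \left(-8764\right) = \left(784 + \left(21357 - 5422\right)\right) \left(-8764\right) = \left(784 + 15935\right) \left(-8764\right) = 16719 \left(-8764\right) = -146525316$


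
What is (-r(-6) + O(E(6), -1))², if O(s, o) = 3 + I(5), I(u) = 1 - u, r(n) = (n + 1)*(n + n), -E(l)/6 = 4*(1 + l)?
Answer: 3721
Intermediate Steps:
E(l) = -24 - 24*l (E(l) = -24*(1 + l) = -6*(4 + 4*l) = -24 - 24*l)
r(n) = 2*n*(1 + n) (r(n) = (1 + n)*(2*n) = 2*n*(1 + n))
O(s, o) = -1 (O(s, o) = 3 + (1 - 1*5) = 3 + (1 - 5) = 3 - 4 = -1)
(-r(-6) + O(E(6), -1))² = (-2*(-6)*(1 - 6) - 1)² = (-2*(-6)*(-5) - 1)² = (-1*60 - 1)² = (-60 - 1)² = (-61)² = 3721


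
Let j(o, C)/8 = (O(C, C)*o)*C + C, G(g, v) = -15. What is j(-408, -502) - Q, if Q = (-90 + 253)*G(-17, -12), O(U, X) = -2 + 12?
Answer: 16383709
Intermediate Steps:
O(U, X) = 10
j(o, C) = 8*C + 80*C*o (j(o, C) = 8*((10*o)*C + C) = 8*(10*C*o + C) = 8*(C + 10*C*o) = 8*C + 80*C*o)
Q = -2445 (Q = (-90 + 253)*(-15) = 163*(-15) = -2445)
j(-408, -502) - Q = 8*(-502)*(1 + 10*(-408)) - 1*(-2445) = 8*(-502)*(1 - 4080) + 2445 = 8*(-502)*(-4079) + 2445 = 16381264 + 2445 = 16383709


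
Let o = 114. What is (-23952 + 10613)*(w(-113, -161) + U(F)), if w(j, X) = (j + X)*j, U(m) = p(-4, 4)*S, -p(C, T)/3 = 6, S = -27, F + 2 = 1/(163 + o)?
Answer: -419484872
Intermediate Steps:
F = -553/277 (F = -2 + 1/(163 + 114) = -2 + 1/277 = -553/277 ≈ -1.9964)
p(C, T) = -18 (p(C, T) = -3*6 = -18)
U(m) = 486 (U(m) = -18*(-27) = 486)
w(j, X) = j*(X + j) (w(j, X) = (X + j)*j = j*(X + j))
(-23952 + 10613)*(w(-113, -161) + U(F)) = (-23952 + 10613)*(-113*(-161 - 113) + 486) = -13339*(-113*(-274) + 486) = -13339*(30962 + 486) = -13339*31448 = -419484872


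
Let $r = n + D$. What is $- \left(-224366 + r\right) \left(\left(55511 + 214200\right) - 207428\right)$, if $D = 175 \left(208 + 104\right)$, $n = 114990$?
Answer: $3411613608$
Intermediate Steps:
$D = 54600$ ($D = 175 \cdot 312 = 54600$)
$r = 169590$ ($r = 114990 + 54600 = 169590$)
$- \left(-224366 + r\right) \left(\left(55511 + 214200\right) - 207428\right) = - \left(-224366 + 169590\right) \left(\left(55511 + 214200\right) - 207428\right) = - \left(-54776\right) \left(269711 - 207428\right) = - \left(-54776\right) 62283 = \left(-1\right) \left(-3411613608\right) = 3411613608$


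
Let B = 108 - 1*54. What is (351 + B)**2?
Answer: 164025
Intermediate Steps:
B = 54 (B = 108 - 54 = 54)
(351 + B)**2 = (351 + 54)**2 = 405**2 = 164025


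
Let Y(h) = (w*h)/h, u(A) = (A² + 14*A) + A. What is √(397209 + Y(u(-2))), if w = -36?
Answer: √397173 ≈ 630.22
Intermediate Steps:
u(A) = A² + 15*A
Y(h) = -36 (Y(h) = (-36*h)/h = -36)
√(397209 + Y(u(-2))) = √(397209 - 36) = √397173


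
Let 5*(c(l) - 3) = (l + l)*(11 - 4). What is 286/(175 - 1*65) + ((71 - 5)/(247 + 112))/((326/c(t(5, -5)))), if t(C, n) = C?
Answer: 763526/292585 ≈ 2.6096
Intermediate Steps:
c(l) = 3 + 14*l/5 (c(l) = 3 + ((l + l)*(11 - 4))/5 = 3 + ((2*l)*7)/5 = 3 + (14*l)/5 = 3 + 14*l/5)
286/(175 - 1*65) + ((71 - 5)/(247 + 112))/((326/c(t(5, -5)))) = 286/(175 - 1*65) + ((71 - 5)/(247 + 112))/((326/(3 + (14/5)*5))) = 286/(175 - 65) + (66/359)/((326/(3 + 14))) = 286/110 + (66*(1/359))/((326/17)) = 286*(1/110) + 66/(359*((326*(1/17)))) = 13/5 + 66/(359*(326/17)) = 13/5 + (66/359)*(17/326) = 13/5 + 561/58517 = 763526/292585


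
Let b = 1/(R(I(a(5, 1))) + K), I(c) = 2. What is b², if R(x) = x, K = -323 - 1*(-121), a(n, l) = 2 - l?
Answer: 1/40000 ≈ 2.5000e-5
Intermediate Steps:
K = -202 (K = -323 + 121 = -202)
b = -1/200 (b = 1/(2 - 202) = 1/(-200) = -1/200 ≈ -0.0050000)
b² = (-1/200)² = 1/40000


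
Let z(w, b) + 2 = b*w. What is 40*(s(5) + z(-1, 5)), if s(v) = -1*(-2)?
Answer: -200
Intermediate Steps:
z(w, b) = -2 + b*w
s(v) = 2
40*(s(5) + z(-1, 5)) = 40*(2 + (-2 + 5*(-1))) = 40*(2 + (-2 - 5)) = 40*(2 - 7) = 40*(-5) = -200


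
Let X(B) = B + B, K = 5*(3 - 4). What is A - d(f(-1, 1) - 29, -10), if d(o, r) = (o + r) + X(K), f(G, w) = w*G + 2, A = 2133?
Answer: 2181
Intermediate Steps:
K = -5 (K = 5*(-1) = -5)
f(G, w) = 2 + G*w (f(G, w) = G*w + 2 = 2 + G*w)
X(B) = 2*B
d(o, r) = -10 + o + r (d(o, r) = (o + r) + 2*(-5) = (o + r) - 10 = -10 + o + r)
A - d(f(-1, 1) - 29, -10) = 2133 - (-10 + ((2 - 1*1) - 29) - 10) = 2133 - (-10 + ((2 - 1) - 29) - 10) = 2133 - (-10 + (1 - 29) - 10) = 2133 - (-10 - 28 - 10) = 2133 - 1*(-48) = 2133 + 48 = 2181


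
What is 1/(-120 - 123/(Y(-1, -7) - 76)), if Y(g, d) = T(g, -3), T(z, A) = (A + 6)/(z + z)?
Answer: -155/18354 ≈ -0.0084450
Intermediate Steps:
T(z, A) = (6 + A)/(2*z) (T(z, A) = (6 + A)/((2*z)) = (6 + A)*(1/(2*z)) = (6 + A)/(2*z))
Y(g, d) = 3/(2*g) (Y(g, d) = (6 - 3)/(2*g) = (½)*3/g = 3/(2*g))
1/(-120 - 123/(Y(-1, -7) - 76)) = 1/(-120 - 123/((3/2)/(-1) - 76)) = 1/(-120 - 123/((3/2)*(-1) - 76)) = 1/(-120 - 123/(-3/2 - 76)) = 1/(-120 - 123/(-155/2)) = 1/(-120 - 2/155*(-123)) = 1/(-120 + 246/155) = 1/(-18354/155) = -155/18354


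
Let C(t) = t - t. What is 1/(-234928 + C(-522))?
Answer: -1/234928 ≈ -4.2566e-6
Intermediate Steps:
C(t) = 0
1/(-234928 + C(-522)) = 1/(-234928 + 0) = 1/(-234928) = -1/234928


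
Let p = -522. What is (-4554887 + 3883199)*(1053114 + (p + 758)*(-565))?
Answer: -617801158512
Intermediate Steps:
(-4554887 + 3883199)*(1053114 + (p + 758)*(-565)) = (-4554887 + 3883199)*(1053114 + (-522 + 758)*(-565)) = -671688*(1053114 + 236*(-565)) = -671688*(1053114 - 133340) = -671688*919774 = -617801158512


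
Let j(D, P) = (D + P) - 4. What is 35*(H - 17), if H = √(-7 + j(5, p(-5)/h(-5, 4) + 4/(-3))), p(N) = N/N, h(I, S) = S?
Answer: -595 + 35*I*√255/6 ≈ -595.0 + 93.151*I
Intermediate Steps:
p(N) = 1
j(D, P) = -4 + D + P
H = I*√255/6 (H = √(-7 + (-4 + 5 + (1/4 + 4/(-3)))) = √(-7 + (-4 + 5 + (1*(¼) + 4*(-⅓)))) = √(-7 + (-4 + 5 + (¼ - 4/3))) = √(-7 + (-4 + 5 - 13/12)) = √(-7 - 1/12) = √(-85/12) = I*√255/6 ≈ 2.6615*I)
35*(H - 17) = 35*(I*√255/6 - 17) = 35*(-17 + I*√255/6) = -595 + 35*I*√255/6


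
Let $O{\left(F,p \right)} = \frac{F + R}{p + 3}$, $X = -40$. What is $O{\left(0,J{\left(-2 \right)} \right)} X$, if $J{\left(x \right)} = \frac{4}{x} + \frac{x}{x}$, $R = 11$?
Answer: $-220$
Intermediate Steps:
$J{\left(x \right)} = 1 + \frac{4}{x}$ ($J{\left(x \right)} = \frac{4}{x} + 1 = 1 + \frac{4}{x}$)
$O{\left(F,p \right)} = \frac{11 + F}{3 + p}$ ($O{\left(F,p \right)} = \frac{F + 11}{p + 3} = \frac{11 + F}{3 + p}$)
$O{\left(0,J{\left(-2 \right)} \right)} X = \frac{11 + 0}{3 + \frac{4 - 2}{-2}} \left(-40\right) = \frac{1}{3 - 1} \cdot 11 \left(-40\right) = \frac{1}{2} \cdot 11 \left(-40\right) = \frac{11}{2} \left(-40\right) = -220$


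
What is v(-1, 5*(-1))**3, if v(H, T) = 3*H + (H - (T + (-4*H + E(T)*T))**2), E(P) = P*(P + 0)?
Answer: -4004529472000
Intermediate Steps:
E(P) = P**2 (E(P) = P*P = P**2)
v(H, T) = -(T + T**3 - 4*H)**2 + 4*H (v(H, T) = 3*H + (H - (T + (-4*H + T**2*T))**2) = 3*H + (H - (T + (-4*H + T**3))**2) = 3*H + (H - (T + (T**3 - 4*H))**2) = 3*H + (H - (T + T**3 - 4*H)**2) = -(T + T**3 - 4*H)**2 + 4*H)
v(-1, 5*(-1))**3 = (-(5*(-1) + (5*(-1))**3 - 4*(-1))**2 + 4*(-1))**3 = (-(-5 + (-5)**3 + 4)**2 - 4)**3 = (-(-5 - 125 + 4)**2 - 4)**3 = (-1*(-126)**2 - 4)**3 = (-1*15876 - 4)**3 = (-15876 - 4)**3 = (-15880)**3 = -4004529472000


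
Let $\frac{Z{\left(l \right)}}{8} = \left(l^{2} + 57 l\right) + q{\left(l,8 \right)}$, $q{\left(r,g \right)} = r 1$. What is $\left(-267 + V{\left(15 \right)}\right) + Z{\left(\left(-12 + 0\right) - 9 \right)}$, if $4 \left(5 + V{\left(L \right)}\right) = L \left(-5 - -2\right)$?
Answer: $- \frac{25997}{4} \approx -6499.3$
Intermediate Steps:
$V{\left(L \right)} = -5 - \frac{3 L}{4}$ ($V{\left(L \right)} = -5 + \frac{L \left(-5 - -2\right)}{4} = -5 + \frac{L \left(-5 + 2\right)}{4} = -5 + \frac{L \left(-3\right)}{4} = -5 + \frac{\left(-3\right) L}{4} = -5 - \frac{3 L}{4}$)
$q{\left(r,g \right)} = r$
$Z{\left(l \right)} = 8 l^{2} + 464 l$ ($Z{\left(l \right)} = 8 \left(\left(l^{2} + 57 l\right) + l\right) = 8 \left(l^{2} + 58 l\right) = 8 l^{2} + 464 l$)
$\left(-267 + V{\left(15 \right)}\right) + Z{\left(\left(-12 + 0\right) - 9 \right)} = \left(-267 - \frac{65}{4}\right) + 8 \left(\left(-12 + 0\right) - 9\right) \left(58 + \left(\left(-12 + 0\right) - 9\right)\right) = \left(-267 - \frac{65}{4}\right) + 8 \left(-12 - 9\right) \left(58 - 21\right) = \left(-267 - \frac{65}{4}\right) + 8 \left(-21\right) \left(58 - 21\right) = - \frac{1133}{4} + 8 \left(-21\right) 37 = - \frac{1133}{4} - 6216 = - \frac{25997}{4}$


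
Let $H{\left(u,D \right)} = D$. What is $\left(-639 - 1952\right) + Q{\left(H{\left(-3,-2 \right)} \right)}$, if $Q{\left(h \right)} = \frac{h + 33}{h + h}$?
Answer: $- \frac{10395}{4} \approx -2598.8$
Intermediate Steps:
$Q{\left(h \right)} = \frac{33 + h}{2 h}$
$\left(-639 - 1952\right) + Q{\left(H{\left(-3,-2 \right)} \right)} = \left(-639 - 1952\right) + \frac{33 - 2}{2 \left(-2\right)} = -2591 + \frac{1}{2} \left(- \frac{1}{2}\right) 31 = -2591 - \frac{31}{4} = - \frac{10395}{4}$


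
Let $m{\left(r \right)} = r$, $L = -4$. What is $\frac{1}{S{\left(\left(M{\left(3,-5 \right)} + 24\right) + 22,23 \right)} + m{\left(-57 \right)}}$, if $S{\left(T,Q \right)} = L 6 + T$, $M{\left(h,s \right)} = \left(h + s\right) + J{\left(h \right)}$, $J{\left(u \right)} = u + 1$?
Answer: $- \frac{1}{33} \approx -0.030303$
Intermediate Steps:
$J{\left(u \right)} = 1 + u$
$M{\left(h,s \right)} = 1 + s + 2 h$ ($M{\left(h,s \right)} = \left(h + s\right) + \left(1 + h\right) = 1 + s + 2 h$)
$S{\left(T,Q \right)} = -24 + T$ ($S{\left(T,Q \right)} = \left(-4\right) 6 + T = -24 + T$)
$\frac{1}{S{\left(\left(M{\left(3,-5 \right)} + 24\right) + 22,23 \right)} + m{\left(-57 \right)}} = \frac{1}{\left(-24 + \left(\left(\left(1 - 5 + 2 \cdot 3\right) + 24\right) + 22\right)\right) - 57} = \frac{1}{\left(-24 + \left(\left(\left(1 - 5 + 6\right) + 24\right) + 22\right)\right) - 57} = \frac{1}{\left(-24 + \left(\left(2 + 24\right) + 22\right)\right) - 57} = \frac{1}{\left(-24 + \left(26 + 22\right)\right) - 57} = \frac{1}{\left(-24 + 48\right) - 57} = \frac{1}{24 - 57} = \frac{1}{-33} = - \frac{1}{33}$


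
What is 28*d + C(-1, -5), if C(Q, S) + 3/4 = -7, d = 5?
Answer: 529/4 ≈ 132.25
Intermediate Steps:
C(Q, S) = -31/4 (C(Q, S) = -3/4 - 7 = -31/4)
28*d + C(-1, -5) = 28*5 - 31/4 = 140 - 31/4 = 529/4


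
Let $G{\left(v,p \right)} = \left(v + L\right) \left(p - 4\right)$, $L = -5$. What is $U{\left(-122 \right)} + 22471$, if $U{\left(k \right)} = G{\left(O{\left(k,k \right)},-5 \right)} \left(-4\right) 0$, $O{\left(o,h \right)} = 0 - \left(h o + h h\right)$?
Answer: $22471$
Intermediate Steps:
$O{\left(o,h \right)} = - h^{2} - h o$ ($O{\left(o,h \right)} = 0 - \left(h o + h^{2}\right) = 0 - \left(h^{2} + h o\right) = - h^{2} - h o$)
$G{\left(v,p \right)} = \left(-5 + v\right) \left(-4 + p\right)$ ($G{\left(v,p \right)} = \left(v - 5\right) \left(p - 4\right) = \left(-5 + v\right) \left(-4 + p\right)$)
$U{\left(k \right)} = 0$ ($U{\left(k \right)} = \left(20 - -25 - 4 \left(- k \left(k + k\right)\right) - 5 \left(- k \left(k + k\right)\right)\right) \left(-4\right) 0 = \left(20 + 25 - 4 \left(- k 2 k\right) - 5 \left(- k 2 k\right)\right) \left(-4\right) 0 = \left(20 + 25 - 4 \left(- 2 k^{2}\right) - 5 \left(- 2 k^{2}\right)\right) \left(-4\right) 0 = \left(20 + 25 + 8 k^{2} + 10 k^{2}\right) \left(-4\right) 0 = \left(45 + 18 k^{2}\right) \left(-4\right) 0 = \left(-180 - 72 k^{2}\right) 0 = 0$)
$U{\left(-122 \right)} + 22471 = 0 + 22471 = 22471$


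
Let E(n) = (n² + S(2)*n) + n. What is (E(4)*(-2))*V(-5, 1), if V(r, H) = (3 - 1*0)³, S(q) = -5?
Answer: 0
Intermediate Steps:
V(r, H) = 27 (V(r, H) = (3 + 0)³ = 3³ = 27)
E(n) = n² - 4*n (E(n) = (n² - 5*n) + n = n² - 4*n)
(E(4)*(-2))*V(-5, 1) = ((4*(-4 + 4))*(-2))*27 = ((4*0)*(-2))*27 = (0*(-2))*27 = 0*27 = 0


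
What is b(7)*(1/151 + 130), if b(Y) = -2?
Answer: -39262/151 ≈ -260.01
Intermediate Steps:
b(7)*(1/151 + 130) = -2*(1/151 + 130) = -2*19631/151 = -39262/151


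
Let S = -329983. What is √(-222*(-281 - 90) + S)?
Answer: I*√247621 ≈ 497.62*I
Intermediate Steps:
√(-222*(-281 - 90) + S) = √(-222*(-281 - 90) - 329983) = √(-222*(-371) - 329983) = √(82362 - 329983) = √(-247621) = I*√247621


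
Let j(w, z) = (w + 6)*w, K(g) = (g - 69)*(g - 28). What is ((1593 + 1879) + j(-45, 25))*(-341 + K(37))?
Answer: -3287783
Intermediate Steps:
K(g) = (-69 + g)*(-28 + g)
j(w, z) = w*(6 + w) (j(w, z) = (6 + w)*w = w*(6 + w))
((1593 + 1879) + j(-45, 25))*(-341 + K(37)) = ((1593 + 1879) - 45*(6 - 45))*(-341 + (1932 + 37² - 97*37)) = (3472 - 45*(-39))*(-341 + (1932 + 1369 - 3589)) = (3472 + 1755)*(-341 - 288) = 5227*(-629) = -3287783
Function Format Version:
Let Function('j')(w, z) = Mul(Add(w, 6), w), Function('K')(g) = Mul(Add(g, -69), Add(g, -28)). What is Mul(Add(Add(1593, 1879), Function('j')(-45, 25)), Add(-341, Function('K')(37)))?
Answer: -3287783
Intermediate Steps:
Function('K')(g) = Mul(Add(-69, g), Add(-28, g))
Function('j')(w, z) = Mul(w, Add(6, w)) (Function('j')(w, z) = Mul(Add(6, w), w) = Mul(w, Add(6, w)))
Mul(Add(Add(1593, 1879), Function('j')(-45, 25)), Add(-341, Function('K')(37))) = Mul(Add(Add(1593, 1879), Mul(-45, Add(6, -45))), Add(-341, Add(1932, Pow(37, 2), Mul(-97, 37)))) = Mul(Add(3472, Mul(-45, -39)), Add(-341, Add(1932, 1369, -3589))) = Mul(Add(3472, 1755), Add(-341, -288)) = Mul(5227, -629) = -3287783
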